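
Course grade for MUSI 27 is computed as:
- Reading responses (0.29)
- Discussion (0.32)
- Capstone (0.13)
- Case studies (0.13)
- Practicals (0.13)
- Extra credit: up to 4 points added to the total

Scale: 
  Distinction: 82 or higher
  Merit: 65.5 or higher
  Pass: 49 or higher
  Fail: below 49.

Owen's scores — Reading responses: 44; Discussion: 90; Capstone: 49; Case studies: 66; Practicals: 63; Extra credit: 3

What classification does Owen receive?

Weighted total:
  Reading responses 44 × 0.29 = 12.76
  Discussion 90 × 0.32 = 28.8
  Capstone 49 × 0.13 = 6.37
  Case studies 66 × 0.13 = 8.58
  Practicals 63 × 0.13 = 8.19
Sum = 64.7
Extra credit: 64.7 + 3 = 67.7
67.7 is ≥ 65.5 and < 82 → Merit

Merit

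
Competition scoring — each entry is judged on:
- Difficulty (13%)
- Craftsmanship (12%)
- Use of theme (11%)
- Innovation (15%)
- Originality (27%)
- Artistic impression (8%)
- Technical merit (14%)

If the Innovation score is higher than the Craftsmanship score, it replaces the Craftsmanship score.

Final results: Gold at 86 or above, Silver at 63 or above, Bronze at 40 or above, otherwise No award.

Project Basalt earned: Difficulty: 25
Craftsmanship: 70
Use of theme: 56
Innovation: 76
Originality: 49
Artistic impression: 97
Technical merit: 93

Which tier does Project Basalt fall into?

Innovation (76) > Craftsmanship (70), so Craftsmanship counts as 76.
Weighted total:
  Difficulty 25 × 0.13 = 3.25
  Craftsmanship 76 × 0.12 = 9.12
  Use of theme 56 × 0.11 = 6.16
  Innovation 76 × 0.15 = 11.4
  Originality 49 × 0.27 = 13.23
  Artistic impression 97 × 0.08 = 7.76
  Technical merit 93 × 0.14 = 13.02
Sum = 63.94
63.94 is ≥ 63 and < 86 → Silver

Silver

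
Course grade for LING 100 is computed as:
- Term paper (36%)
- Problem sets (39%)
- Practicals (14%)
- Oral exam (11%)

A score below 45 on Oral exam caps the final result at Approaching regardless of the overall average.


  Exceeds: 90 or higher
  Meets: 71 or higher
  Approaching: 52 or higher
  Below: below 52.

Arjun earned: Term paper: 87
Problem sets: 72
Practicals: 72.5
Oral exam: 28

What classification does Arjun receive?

Approaching

Oral exam score 28 < 45: minimum not met.
Weighted total:
  Term paper 87 × 0.36 = 31.32
  Problem sets 72 × 0.39 = 28.08
  Practicals 72.5 × 0.14 = 10.15
  Oral exam 28 × 0.11 = 3.08
Sum = 72.63
72.63 would be Meets; cap at Approaching applies → Approaching.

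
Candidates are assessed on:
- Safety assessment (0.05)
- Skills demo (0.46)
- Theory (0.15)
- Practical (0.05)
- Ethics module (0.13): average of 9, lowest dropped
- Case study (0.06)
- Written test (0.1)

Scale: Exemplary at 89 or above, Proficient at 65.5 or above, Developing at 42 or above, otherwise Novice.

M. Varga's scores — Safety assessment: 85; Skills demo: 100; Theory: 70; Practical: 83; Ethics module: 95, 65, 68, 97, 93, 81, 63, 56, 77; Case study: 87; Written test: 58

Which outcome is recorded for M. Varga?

Ethics module: drop 56 → average of remaining 8 = 639/8 = 79.875
Weighted total:
  Safety assessment 85 × 0.05 = 4.25
  Skills demo 100 × 0.46 = 46
  Theory 70 × 0.15 = 10.5
  Practical 83 × 0.05 = 4.15
  Ethics module 79.875 × 0.13 = 10.38375
  Case study 87 × 0.06 = 5.22
  Written test 58 × 0.1 = 5.8
Sum = 86.30375
86.30375 is ≥ 65.5 and < 89 → Proficient

Proficient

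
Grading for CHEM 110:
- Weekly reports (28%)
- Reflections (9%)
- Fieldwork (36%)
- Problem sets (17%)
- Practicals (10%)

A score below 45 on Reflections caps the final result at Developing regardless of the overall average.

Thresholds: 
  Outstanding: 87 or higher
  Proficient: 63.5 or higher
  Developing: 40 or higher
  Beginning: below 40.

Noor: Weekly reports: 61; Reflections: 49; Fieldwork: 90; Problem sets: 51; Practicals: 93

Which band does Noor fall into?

Proficient

Reflections score 49 ≥ 45: minimum met.
Weighted total:
  Weekly reports 61 × 0.28 = 17.08
  Reflections 49 × 0.09 = 4.41
  Fieldwork 90 × 0.36 = 32.4
  Problem sets 51 × 0.17 = 8.67
  Practicals 93 × 0.1 = 9.3
Sum = 71.86
71.86 is ≥ 63.5 and < 87 → Proficient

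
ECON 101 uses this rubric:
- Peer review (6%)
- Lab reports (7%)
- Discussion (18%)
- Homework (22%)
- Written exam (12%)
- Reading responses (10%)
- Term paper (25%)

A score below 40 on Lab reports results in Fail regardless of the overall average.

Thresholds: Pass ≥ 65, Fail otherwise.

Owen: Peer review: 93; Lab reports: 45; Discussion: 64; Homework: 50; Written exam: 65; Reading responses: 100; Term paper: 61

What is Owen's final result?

Lab reports score 45 ≥ 40: minimum met.
Weighted total:
  Peer review 93 × 0.06 = 5.58
  Lab reports 45 × 0.07 = 3.15
  Discussion 64 × 0.18 = 11.52
  Homework 50 × 0.22 = 11
  Written exam 65 × 0.12 = 7.8
  Reading responses 100 × 0.1 = 10
  Term paper 61 × 0.25 = 15.25
Sum = 64.3
64.3 < 65 → Fail

Fail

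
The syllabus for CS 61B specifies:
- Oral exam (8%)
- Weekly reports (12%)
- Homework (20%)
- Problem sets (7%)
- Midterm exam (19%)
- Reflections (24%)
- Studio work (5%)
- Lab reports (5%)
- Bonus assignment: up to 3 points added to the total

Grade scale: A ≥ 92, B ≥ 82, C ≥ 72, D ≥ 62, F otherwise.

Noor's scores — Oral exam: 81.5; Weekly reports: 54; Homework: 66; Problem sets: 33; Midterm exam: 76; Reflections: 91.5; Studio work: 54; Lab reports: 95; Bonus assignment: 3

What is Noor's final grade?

Weighted total:
  Oral exam 81.5 × 0.08 = 6.52
  Weekly reports 54 × 0.12 = 6.48
  Homework 66 × 0.2 = 13.2
  Problem sets 33 × 0.07 = 2.31
  Midterm exam 76 × 0.19 = 14.44
  Reflections 91.5 × 0.24 = 21.96
  Studio work 54 × 0.05 = 2.7
  Lab reports 95 × 0.05 = 4.75
Sum = 72.36
Bonus assignment: 72.36 + 3 = 75.36
75.36 is ≥ 72 and < 82 → C

C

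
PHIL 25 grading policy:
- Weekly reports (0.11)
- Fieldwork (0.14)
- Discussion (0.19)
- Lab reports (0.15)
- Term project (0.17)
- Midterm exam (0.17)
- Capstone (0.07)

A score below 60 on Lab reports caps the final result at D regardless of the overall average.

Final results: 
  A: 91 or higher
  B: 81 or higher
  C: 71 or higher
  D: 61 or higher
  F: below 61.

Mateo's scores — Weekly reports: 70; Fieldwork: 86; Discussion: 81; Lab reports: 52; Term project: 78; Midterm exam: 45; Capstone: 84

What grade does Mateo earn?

Lab reports score 52 < 60: minimum not met.
Weighted total:
  Weekly reports 70 × 0.11 = 7.7
  Fieldwork 86 × 0.14 = 12.04
  Discussion 81 × 0.19 = 15.39
  Lab reports 52 × 0.15 = 7.8
  Term project 78 × 0.17 = 13.26
  Midterm exam 45 × 0.17 = 7.65
  Capstone 84 × 0.07 = 5.88
Sum = 69.72
69.72 would be D; cap at D applies → D.

D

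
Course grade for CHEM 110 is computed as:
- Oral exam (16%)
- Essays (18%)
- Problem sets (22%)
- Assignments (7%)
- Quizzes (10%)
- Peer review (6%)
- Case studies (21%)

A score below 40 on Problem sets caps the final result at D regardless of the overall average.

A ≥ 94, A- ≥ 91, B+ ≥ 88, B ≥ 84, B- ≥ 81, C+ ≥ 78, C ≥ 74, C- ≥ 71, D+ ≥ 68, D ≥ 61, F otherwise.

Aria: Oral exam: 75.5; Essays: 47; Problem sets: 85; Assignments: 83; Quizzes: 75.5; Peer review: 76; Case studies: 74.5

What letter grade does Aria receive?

Problem sets score 85 ≥ 40: minimum met.
Weighted total:
  Oral exam 75.5 × 0.16 = 12.08
  Essays 47 × 0.18 = 8.46
  Problem sets 85 × 0.22 = 18.7
  Assignments 83 × 0.07 = 5.81
  Quizzes 75.5 × 0.1 = 7.55
  Peer review 76 × 0.06 = 4.56
  Case studies 74.5 × 0.21 = 15.645
Sum = 72.805
72.805 is ≥ 71 and < 74 → C-

C-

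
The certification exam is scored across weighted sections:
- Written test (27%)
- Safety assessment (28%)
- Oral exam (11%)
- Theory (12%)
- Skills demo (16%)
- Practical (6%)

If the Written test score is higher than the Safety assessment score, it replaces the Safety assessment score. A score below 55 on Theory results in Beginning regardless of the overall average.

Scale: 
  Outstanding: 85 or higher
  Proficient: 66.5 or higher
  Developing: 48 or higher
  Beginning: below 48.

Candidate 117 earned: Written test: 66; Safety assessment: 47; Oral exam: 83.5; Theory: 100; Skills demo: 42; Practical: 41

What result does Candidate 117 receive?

Proficient

Written test (66) > Safety assessment (47), so Safety assessment counts as 66.
Theory score 100 ≥ 55: minimum met.
Weighted total:
  Written test 66 × 0.27 = 17.82
  Safety assessment 66 × 0.28 = 18.48
  Oral exam 83.5 × 0.11 = 9.185
  Theory 100 × 0.12 = 12
  Skills demo 42 × 0.16 = 6.72
  Practical 41 × 0.06 = 2.46
Sum = 66.665
66.665 is ≥ 66.5 and < 85 → Proficient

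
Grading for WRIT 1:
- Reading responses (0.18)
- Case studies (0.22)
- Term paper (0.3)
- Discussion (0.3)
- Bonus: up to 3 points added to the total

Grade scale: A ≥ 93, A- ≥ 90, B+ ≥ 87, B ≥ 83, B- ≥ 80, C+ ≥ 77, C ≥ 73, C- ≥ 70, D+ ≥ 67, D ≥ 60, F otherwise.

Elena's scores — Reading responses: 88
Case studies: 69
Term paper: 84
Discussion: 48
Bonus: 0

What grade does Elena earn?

Weighted total:
  Reading responses 88 × 0.18 = 15.84
  Case studies 69 × 0.22 = 15.18
  Term paper 84 × 0.3 = 25.2
  Discussion 48 × 0.3 = 14.4
Sum = 70.62
Bonus: 70.62 + 0 = 70.62
70.62 is ≥ 70 and < 73 → C-

C-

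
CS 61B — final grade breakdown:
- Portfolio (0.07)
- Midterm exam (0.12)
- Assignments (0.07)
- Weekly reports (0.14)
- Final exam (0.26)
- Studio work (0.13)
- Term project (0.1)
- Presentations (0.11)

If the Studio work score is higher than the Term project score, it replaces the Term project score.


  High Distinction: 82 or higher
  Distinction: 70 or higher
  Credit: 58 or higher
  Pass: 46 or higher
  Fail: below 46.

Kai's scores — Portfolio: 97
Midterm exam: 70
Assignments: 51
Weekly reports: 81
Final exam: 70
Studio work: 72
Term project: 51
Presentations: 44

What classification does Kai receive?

Credit

Studio work (72) > Term project (51), so Term project counts as 72.
Weighted total:
  Portfolio 97 × 0.07 = 6.79
  Midterm exam 70 × 0.12 = 8.4
  Assignments 51 × 0.07 = 3.57
  Weekly reports 81 × 0.14 = 11.34
  Final exam 70 × 0.26 = 18.2
  Studio work 72 × 0.13 = 9.36
  Term project 72 × 0.1 = 7.2
  Presentations 44 × 0.11 = 4.84
Sum = 69.7
69.7 is ≥ 58 and < 70 → Credit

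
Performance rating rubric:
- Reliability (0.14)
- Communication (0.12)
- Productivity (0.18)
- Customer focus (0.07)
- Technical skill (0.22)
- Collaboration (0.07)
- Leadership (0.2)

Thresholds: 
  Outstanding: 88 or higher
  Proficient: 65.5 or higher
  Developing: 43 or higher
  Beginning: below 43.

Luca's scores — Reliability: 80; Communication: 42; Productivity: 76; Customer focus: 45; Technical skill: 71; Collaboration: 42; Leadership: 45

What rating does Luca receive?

Weighted total:
  Reliability 80 × 0.14 = 11.2
  Communication 42 × 0.12 = 5.04
  Productivity 76 × 0.18 = 13.68
  Customer focus 45 × 0.07 = 3.15
  Technical skill 71 × 0.22 = 15.62
  Collaboration 42 × 0.07 = 2.94
  Leadership 45 × 0.2 = 9
Sum = 60.63
60.63 is ≥ 43 and < 65.5 → Developing

Developing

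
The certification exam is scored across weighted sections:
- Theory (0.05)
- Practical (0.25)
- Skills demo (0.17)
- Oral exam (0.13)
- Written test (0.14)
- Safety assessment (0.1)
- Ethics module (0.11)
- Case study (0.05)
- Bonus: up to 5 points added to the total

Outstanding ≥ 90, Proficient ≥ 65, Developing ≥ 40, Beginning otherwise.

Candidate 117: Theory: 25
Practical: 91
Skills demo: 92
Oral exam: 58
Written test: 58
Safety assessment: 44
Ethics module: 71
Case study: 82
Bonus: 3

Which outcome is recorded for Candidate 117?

Weighted total:
  Theory 25 × 0.05 = 1.25
  Practical 91 × 0.25 = 22.75
  Skills demo 92 × 0.17 = 15.64
  Oral exam 58 × 0.13 = 7.54
  Written test 58 × 0.14 = 8.12
  Safety assessment 44 × 0.1 = 4.4
  Ethics module 71 × 0.11 = 7.81
  Case study 82 × 0.05 = 4.1
Sum = 71.61
Bonus: 71.61 + 3 = 74.61
74.61 is ≥ 65 and < 90 → Proficient

Proficient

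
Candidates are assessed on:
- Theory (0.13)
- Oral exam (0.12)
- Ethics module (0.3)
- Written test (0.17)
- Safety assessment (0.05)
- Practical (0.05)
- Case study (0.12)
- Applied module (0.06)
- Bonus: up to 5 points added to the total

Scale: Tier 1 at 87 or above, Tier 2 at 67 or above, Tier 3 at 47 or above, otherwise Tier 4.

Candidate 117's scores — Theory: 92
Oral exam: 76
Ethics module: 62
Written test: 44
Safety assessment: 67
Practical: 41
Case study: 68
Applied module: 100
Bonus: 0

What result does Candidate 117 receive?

Weighted total:
  Theory 92 × 0.13 = 11.96
  Oral exam 76 × 0.12 = 9.12
  Ethics module 62 × 0.3 = 18.6
  Written test 44 × 0.17 = 7.48
  Safety assessment 67 × 0.05 = 3.35
  Practical 41 × 0.05 = 2.05
  Case study 68 × 0.12 = 8.16
  Applied module 100 × 0.06 = 6
Sum = 66.72
Bonus: 66.72 + 0 = 66.72
66.72 is ≥ 47 and < 67 → Tier 3

Tier 3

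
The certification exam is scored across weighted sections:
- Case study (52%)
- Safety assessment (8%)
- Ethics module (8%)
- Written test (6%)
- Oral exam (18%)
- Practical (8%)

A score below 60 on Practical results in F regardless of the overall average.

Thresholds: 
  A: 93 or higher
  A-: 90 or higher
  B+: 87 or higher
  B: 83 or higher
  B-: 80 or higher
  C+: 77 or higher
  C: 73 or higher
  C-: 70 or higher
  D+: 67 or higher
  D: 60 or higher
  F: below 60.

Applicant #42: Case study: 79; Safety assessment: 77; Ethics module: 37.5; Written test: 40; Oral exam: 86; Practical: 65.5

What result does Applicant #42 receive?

C

Practical score 65.5 ≥ 60: minimum met.
Weighted total:
  Case study 79 × 0.52 = 41.08
  Safety assessment 77 × 0.08 = 6.16
  Ethics module 37.5 × 0.08 = 3
  Written test 40 × 0.06 = 2.4
  Oral exam 86 × 0.18 = 15.48
  Practical 65.5 × 0.08 = 5.24
Sum = 73.36
73.36 is ≥ 73 and < 77 → C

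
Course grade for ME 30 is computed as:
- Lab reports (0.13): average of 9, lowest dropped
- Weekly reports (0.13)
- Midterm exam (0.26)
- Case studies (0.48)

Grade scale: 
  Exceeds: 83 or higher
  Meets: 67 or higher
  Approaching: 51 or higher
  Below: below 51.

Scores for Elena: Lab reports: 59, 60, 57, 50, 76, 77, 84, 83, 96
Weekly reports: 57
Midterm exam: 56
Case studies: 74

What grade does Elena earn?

Lab reports: drop 50 → average of remaining 8 = 592/8 = 74
Weighted total:
  Lab reports 74 × 0.13 = 9.62
  Weekly reports 57 × 0.13 = 7.41
  Midterm exam 56 × 0.26 = 14.56
  Case studies 74 × 0.48 = 35.52
Sum = 67.11
67.11 is ≥ 67 and < 83 → Meets

Meets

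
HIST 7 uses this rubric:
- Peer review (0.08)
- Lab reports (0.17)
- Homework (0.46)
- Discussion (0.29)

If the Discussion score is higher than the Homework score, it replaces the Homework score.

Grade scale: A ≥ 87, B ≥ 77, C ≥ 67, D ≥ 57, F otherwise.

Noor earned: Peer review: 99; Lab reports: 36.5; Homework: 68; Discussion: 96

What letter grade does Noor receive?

B

Discussion (96) > Homework (68), so Homework counts as 96.
Weighted total:
  Peer review 99 × 0.08 = 7.92
  Lab reports 36.5 × 0.17 = 6.205
  Homework 96 × 0.46 = 44.16
  Discussion 96 × 0.29 = 27.84
Sum = 86.125
86.125 is ≥ 77 and < 87 → B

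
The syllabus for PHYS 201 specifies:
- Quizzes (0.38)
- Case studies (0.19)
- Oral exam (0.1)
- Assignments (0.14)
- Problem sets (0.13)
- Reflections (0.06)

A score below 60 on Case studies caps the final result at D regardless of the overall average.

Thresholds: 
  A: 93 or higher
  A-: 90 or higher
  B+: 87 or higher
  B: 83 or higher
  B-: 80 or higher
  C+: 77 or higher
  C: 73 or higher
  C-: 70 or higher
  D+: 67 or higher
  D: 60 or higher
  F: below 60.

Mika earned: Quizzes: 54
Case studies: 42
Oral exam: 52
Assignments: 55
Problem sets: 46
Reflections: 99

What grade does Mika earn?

Case studies score 42 < 60: minimum not met.
Weighted total:
  Quizzes 54 × 0.38 = 20.52
  Case studies 42 × 0.19 = 7.98
  Oral exam 52 × 0.1 = 5.2
  Assignments 55 × 0.14 = 7.7
  Problem sets 46 × 0.13 = 5.98
  Reflections 99 × 0.06 = 5.94
Sum = 53.32
53.32 would be F; cap at D applies → F.

F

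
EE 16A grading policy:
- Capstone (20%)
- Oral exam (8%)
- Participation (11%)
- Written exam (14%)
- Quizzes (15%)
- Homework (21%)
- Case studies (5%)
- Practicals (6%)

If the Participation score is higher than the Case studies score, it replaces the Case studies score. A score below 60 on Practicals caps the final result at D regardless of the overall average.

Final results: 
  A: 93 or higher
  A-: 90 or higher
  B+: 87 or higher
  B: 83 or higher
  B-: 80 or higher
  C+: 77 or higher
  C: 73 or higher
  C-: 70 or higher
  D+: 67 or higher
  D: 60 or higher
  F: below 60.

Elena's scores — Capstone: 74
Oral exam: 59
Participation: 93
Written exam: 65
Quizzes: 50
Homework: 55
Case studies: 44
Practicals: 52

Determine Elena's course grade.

Participation (93) > Case studies (44), so Case studies counts as 93.
Practicals score 52 < 60: minimum not met.
Weighted total:
  Capstone 74 × 0.2 = 14.8
  Oral exam 59 × 0.08 = 4.72
  Participation 93 × 0.11 = 10.23
  Written exam 65 × 0.14 = 9.1
  Quizzes 50 × 0.15 = 7.5
  Homework 55 × 0.21 = 11.55
  Case studies 93 × 0.05 = 4.65
  Practicals 52 × 0.06 = 3.12
Sum = 65.67
65.67 would be D; cap at D applies → D.

D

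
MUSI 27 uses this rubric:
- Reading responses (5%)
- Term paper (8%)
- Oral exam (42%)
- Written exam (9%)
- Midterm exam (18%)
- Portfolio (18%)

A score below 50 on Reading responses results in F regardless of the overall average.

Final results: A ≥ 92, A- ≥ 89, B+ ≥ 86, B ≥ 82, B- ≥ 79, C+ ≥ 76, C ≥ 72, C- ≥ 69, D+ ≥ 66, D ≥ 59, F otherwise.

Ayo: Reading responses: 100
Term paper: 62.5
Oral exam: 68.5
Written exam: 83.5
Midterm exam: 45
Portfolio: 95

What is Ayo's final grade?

Reading responses score 100 ≥ 50: minimum met.
Weighted total:
  Reading responses 100 × 0.05 = 5
  Term paper 62.5 × 0.08 = 5
  Oral exam 68.5 × 0.42 = 28.77
  Written exam 83.5 × 0.09 = 7.515
  Midterm exam 45 × 0.18 = 8.1
  Portfolio 95 × 0.18 = 17.1
Sum = 71.485
71.485 is ≥ 69 and < 72 → C-

C-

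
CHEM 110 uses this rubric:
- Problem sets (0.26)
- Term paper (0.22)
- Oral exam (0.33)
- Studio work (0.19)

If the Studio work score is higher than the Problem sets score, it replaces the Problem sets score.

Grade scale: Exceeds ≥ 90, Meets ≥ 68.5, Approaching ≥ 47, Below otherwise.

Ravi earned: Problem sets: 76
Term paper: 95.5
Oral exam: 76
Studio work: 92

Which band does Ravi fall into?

Studio work (92) > Problem sets (76), so Problem sets counts as 92.
Weighted total:
  Problem sets 92 × 0.26 = 23.92
  Term paper 95.5 × 0.22 = 21.01
  Oral exam 76 × 0.33 = 25.08
  Studio work 92 × 0.19 = 17.48
Sum = 87.49
87.49 is ≥ 68.5 and < 90 → Meets

Meets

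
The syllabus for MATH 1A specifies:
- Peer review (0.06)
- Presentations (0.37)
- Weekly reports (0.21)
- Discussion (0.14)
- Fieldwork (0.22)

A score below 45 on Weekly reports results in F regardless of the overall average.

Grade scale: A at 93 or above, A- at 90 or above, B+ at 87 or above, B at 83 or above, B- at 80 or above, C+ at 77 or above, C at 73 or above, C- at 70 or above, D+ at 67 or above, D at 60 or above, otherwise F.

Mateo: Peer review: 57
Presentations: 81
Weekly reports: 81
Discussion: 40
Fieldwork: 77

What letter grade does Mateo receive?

Weekly reports score 81 ≥ 45: minimum met.
Weighted total:
  Peer review 57 × 0.06 = 3.42
  Presentations 81 × 0.37 = 29.97
  Weekly reports 81 × 0.21 = 17.01
  Discussion 40 × 0.14 = 5.6
  Fieldwork 77 × 0.22 = 16.94
Sum = 72.94
72.94 is ≥ 70 and < 73 → C-

C-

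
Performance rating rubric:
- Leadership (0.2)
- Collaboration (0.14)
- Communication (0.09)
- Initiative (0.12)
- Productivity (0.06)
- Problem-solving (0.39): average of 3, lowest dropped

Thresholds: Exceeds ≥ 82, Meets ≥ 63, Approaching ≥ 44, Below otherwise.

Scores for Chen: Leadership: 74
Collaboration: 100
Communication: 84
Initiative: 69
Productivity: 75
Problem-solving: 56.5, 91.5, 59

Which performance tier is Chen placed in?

Meets

Problem-solving: drop 56.5 → average of remaining 2 = 150.5/2 = 75.25
Weighted total:
  Leadership 74 × 0.2 = 14.8
  Collaboration 100 × 0.14 = 14
  Communication 84 × 0.09 = 7.56
  Initiative 69 × 0.12 = 8.28
  Productivity 75 × 0.06 = 4.5
  Problem-solving 75.25 × 0.39 = 29.3475
Sum = 78.4875
78.4875 is ≥ 63 and < 82 → Meets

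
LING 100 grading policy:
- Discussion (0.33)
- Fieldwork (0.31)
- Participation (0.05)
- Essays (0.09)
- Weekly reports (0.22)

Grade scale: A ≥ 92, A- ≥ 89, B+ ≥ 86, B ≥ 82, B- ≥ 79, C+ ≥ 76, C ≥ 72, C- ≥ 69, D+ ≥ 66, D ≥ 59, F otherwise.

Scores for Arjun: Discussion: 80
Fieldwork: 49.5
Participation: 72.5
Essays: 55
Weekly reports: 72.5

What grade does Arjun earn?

D+

Weighted total:
  Discussion 80 × 0.33 = 26.4
  Fieldwork 49.5 × 0.31 = 15.345
  Participation 72.5 × 0.05 = 3.625
  Essays 55 × 0.09 = 4.95
  Weekly reports 72.5 × 0.22 = 15.95
Sum = 66.27
66.27 is ≥ 66 and < 69 → D+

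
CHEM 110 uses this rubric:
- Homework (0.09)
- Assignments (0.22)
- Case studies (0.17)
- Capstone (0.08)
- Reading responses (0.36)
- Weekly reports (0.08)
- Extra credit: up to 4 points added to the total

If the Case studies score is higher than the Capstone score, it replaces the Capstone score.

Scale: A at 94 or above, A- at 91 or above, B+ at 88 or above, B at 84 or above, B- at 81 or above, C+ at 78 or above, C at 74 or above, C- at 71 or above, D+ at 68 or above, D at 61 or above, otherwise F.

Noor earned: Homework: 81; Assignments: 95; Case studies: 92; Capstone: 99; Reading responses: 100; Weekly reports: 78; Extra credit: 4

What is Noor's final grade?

A

Case studies (92) ≤ Capstone (99), so Capstone stays at 99.
Weighted total:
  Homework 81 × 0.09 = 7.29
  Assignments 95 × 0.22 = 20.9
  Case studies 92 × 0.17 = 15.64
  Capstone 99 × 0.08 = 7.92
  Reading responses 100 × 0.36 = 36
  Weekly reports 78 × 0.08 = 6.24
Sum = 93.99
Extra credit: 93.99 + 4 = 97.99
97.99 ≥ 94 → A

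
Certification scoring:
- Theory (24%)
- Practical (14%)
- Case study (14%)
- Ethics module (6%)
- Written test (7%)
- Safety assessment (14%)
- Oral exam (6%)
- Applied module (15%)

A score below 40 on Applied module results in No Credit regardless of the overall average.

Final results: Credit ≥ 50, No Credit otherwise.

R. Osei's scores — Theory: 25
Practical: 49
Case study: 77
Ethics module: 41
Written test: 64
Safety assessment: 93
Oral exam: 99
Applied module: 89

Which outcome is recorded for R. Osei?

Applied module score 89 ≥ 40: minimum met.
Weighted total:
  Theory 25 × 0.24 = 6
  Practical 49 × 0.14 = 6.86
  Case study 77 × 0.14 = 10.78
  Ethics module 41 × 0.06 = 2.46
  Written test 64 × 0.07 = 4.48
  Safety assessment 93 × 0.14 = 13.02
  Oral exam 99 × 0.06 = 5.94
  Applied module 89 × 0.15 = 13.35
Sum = 62.89
62.89 ≥ 50 → Credit

Credit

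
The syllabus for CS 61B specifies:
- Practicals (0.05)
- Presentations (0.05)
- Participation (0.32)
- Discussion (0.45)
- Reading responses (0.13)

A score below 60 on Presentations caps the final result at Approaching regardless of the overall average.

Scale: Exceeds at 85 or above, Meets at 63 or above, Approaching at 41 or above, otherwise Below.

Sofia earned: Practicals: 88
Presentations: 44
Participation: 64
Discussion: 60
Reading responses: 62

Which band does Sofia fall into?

Presentations score 44 < 60: minimum not met.
Weighted total:
  Practicals 88 × 0.05 = 4.4
  Presentations 44 × 0.05 = 2.2
  Participation 64 × 0.32 = 20.48
  Discussion 60 × 0.45 = 27
  Reading responses 62 × 0.13 = 8.06
Sum = 62.14
62.14 would be Approaching; cap at Approaching applies → Approaching.

Approaching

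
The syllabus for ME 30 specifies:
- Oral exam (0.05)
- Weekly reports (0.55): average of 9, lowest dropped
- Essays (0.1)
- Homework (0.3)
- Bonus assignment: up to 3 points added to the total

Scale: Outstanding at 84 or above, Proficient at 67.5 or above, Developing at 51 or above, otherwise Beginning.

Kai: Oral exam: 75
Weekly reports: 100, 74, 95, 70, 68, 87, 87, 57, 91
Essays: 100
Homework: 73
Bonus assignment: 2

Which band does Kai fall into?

Proficient

Weekly reports: drop 57 → average of remaining 8 = 672/8 = 84
Weighted total:
  Oral exam 75 × 0.05 = 3.75
  Weekly reports 84 × 0.55 = 46.2
  Essays 100 × 0.1 = 10
  Homework 73 × 0.3 = 21.9
Sum = 81.85
Bonus assignment: 81.85 + 2 = 83.85
83.85 is ≥ 67.5 and < 84 → Proficient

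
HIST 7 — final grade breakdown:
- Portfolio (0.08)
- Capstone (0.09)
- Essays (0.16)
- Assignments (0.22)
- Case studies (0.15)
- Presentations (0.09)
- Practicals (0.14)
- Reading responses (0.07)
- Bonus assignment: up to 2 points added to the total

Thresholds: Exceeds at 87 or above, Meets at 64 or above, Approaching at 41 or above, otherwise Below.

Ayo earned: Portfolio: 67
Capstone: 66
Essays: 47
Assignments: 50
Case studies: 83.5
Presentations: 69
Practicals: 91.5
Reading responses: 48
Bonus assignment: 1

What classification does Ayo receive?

Weighted total:
  Portfolio 67 × 0.08 = 5.36
  Capstone 66 × 0.09 = 5.94
  Essays 47 × 0.16 = 7.52
  Assignments 50 × 0.22 = 11
  Case studies 83.5 × 0.15 = 12.525
  Presentations 69 × 0.09 = 6.21
  Practicals 91.5 × 0.14 = 12.81
  Reading responses 48 × 0.07 = 3.36
Sum = 64.725
Bonus assignment: 64.725 + 1 = 65.725
65.725 is ≥ 64 and < 87 → Meets

Meets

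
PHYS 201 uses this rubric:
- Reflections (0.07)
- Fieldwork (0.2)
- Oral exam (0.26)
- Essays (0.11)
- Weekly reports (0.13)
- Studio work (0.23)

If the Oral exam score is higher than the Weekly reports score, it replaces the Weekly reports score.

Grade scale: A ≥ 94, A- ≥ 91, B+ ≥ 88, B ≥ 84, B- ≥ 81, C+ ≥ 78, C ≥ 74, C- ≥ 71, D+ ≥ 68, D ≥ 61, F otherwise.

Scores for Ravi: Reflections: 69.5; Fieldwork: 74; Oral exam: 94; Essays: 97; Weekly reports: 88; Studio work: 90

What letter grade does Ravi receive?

B

Oral exam (94) > Weekly reports (88), so Weekly reports counts as 94.
Weighted total:
  Reflections 69.5 × 0.07 = 4.865
  Fieldwork 74 × 0.2 = 14.8
  Oral exam 94 × 0.26 = 24.44
  Essays 97 × 0.11 = 10.67
  Weekly reports 94 × 0.13 = 12.22
  Studio work 90 × 0.23 = 20.7
Sum = 87.695
87.695 is ≥ 84 and < 88 → B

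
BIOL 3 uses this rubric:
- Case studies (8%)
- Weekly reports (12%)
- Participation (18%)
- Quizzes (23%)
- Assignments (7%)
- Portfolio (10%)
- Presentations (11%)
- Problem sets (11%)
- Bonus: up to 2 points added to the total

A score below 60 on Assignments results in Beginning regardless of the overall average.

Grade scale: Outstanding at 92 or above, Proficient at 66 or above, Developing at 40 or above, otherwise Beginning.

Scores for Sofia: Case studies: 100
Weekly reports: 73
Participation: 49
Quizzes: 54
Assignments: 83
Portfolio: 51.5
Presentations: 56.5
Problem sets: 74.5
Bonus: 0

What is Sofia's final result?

Assignments score 83 ≥ 60: minimum met.
Weighted total:
  Case studies 100 × 0.08 = 8
  Weekly reports 73 × 0.12 = 8.76
  Participation 49 × 0.18 = 8.82
  Quizzes 54 × 0.23 = 12.42
  Assignments 83 × 0.07 = 5.81
  Portfolio 51.5 × 0.1 = 5.15
  Presentations 56.5 × 0.11 = 6.215
  Problem sets 74.5 × 0.11 = 8.195
Sum = 63.37
Bonus: 63.37 + 0 = 63.37
63.37 is ≥ 40 and < 66 → Developing

Developing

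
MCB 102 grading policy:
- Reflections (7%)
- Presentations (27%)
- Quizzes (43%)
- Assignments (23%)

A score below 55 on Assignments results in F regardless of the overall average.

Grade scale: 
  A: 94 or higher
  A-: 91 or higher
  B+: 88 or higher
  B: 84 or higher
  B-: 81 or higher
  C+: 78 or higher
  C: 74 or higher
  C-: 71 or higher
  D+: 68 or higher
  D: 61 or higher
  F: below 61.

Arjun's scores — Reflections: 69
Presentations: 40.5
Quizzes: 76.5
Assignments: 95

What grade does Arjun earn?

Assignments score 95 ≥ 55: minimum met.
Weighted total:
  Reflections 69 × 0.07 = 4.83
  Presentations 40.5 × 0.27 = 10.935
  Quizzes 76.5 × 0.43 = 32.895
  Assignments 95 × 0.23 = 21.85
Sum = 70.51
70.51 is ≥ 68 and < 71 → D+

D+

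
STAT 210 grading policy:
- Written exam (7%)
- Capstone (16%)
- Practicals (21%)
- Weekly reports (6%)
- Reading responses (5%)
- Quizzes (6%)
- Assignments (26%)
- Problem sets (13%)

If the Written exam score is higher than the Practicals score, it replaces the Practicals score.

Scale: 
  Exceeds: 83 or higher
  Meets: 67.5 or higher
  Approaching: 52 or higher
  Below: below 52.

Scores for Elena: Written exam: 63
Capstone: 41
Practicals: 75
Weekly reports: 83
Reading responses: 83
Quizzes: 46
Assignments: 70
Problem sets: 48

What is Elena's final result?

Approaching

Written exam (63) ≤ Practicals (75), so Practicals stays at 75.
Weighted total:
  Written exam 63 × 0.07 = 4.41
  Capstone 41 × 0.16 = 6.56
  Practicals 75 × 0.21 = 15.75
  Weekly reports 83 × 0.06 = 4.98
  Reading responses 83 × 0.05 = 4.15
  Quizzes 46 × 0.06 = 2.76
  Assignments 70 × 0.26 = 18.2
  Problem sets 48 × 0.13 = 6.24
Sum = 63.05
63.05 is ≥ 52 and < 67.5 → Approaching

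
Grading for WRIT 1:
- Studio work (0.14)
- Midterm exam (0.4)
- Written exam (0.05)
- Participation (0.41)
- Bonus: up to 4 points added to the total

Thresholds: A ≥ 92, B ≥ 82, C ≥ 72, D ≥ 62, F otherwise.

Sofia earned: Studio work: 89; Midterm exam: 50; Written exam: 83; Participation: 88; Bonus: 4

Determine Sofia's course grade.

C

Weighted total:
  Studio work 89 × 0.14 = 12.46
  Midterm exam 50 × 0.4 = 20
  Written exam 83 × 0.05 = 4.15
  Participation 88 × 0.41 = 36.08
Sum = 72.69
Bonus: 72.69 + 4 = 76.69
76.69 is ≥ 72 and < 82 → C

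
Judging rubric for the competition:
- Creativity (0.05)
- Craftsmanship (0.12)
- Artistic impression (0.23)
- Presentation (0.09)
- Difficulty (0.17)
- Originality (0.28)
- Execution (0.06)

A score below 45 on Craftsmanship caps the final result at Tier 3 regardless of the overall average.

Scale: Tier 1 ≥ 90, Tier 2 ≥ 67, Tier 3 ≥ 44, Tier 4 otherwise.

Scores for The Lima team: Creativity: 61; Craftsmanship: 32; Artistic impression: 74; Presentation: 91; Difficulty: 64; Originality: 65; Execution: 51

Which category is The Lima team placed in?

Tier 3

Craftsmanship score 32 < 45: minimum not met.
Weighted total:
  Creativity 61 × 0.05 = 3.05
  Craftsmanship 32 × 0.12 = 3.84
  Artistic impression 74 × 0.23 = 17.02
  Presentation 91 × 0.09 = 8.19
  Difficulty 64 × 0.17 = 10.88
  Originality 65 × 0.28 = 18.2
  Execution 51 × 0.06 = 3.06
Sum = 64.24
64.24 would be Tier 3; cap at Tier 3 applies → Tier 3.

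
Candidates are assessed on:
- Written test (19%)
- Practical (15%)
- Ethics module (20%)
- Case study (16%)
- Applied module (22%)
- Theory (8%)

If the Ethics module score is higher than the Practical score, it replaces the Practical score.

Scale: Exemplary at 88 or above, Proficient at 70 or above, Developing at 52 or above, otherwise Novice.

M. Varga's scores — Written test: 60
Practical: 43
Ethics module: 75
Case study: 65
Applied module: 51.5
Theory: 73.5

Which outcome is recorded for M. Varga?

Ethics module (75) > Practical (43), so Practical counts as 75.
Weighted total:
  Written test 60 × 0.19 = 11.4
  Practical 75 × 0.15 = 11.25
  Ethics module 75 × 0.2 = 15
  Case study 65 × 0.16 = 10.4
  Applied module 51.5 × 0.22 = 11.33
  Theory 73.5 × 0.08 = 5.88
Sum = 65.26
65.26 is ≥ 52 and < 70 → Developing

Developing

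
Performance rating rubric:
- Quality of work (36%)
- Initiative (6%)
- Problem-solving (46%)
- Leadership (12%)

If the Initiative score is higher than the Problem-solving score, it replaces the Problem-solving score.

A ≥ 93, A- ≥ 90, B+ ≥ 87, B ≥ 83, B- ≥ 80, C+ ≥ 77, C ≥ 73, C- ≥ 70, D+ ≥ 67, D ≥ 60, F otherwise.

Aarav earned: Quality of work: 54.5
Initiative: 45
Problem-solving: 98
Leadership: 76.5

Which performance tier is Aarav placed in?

Initiative (45) ≤ Problem-solving (98), so Problem-solving stays at 98.
Weighted total:
  Quality of work 54.5 × 0.36 = 19.62
  Initiative 45 × 0.06 = 2.7
  Problem-solving 98 × 0.46 = 45.08
  Leadership 76.5 × 0.12 = 9.18
Sum = 76.58
76.58 is ≥ 73 and < 77 → C

C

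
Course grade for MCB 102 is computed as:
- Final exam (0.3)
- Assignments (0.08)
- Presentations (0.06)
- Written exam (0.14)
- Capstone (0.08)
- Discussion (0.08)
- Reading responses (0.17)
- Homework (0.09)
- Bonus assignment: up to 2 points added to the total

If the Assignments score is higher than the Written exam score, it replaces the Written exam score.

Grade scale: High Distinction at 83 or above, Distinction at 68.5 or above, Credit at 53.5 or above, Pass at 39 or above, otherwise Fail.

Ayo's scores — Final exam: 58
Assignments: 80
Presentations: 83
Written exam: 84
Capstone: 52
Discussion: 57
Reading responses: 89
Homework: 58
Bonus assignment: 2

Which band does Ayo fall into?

Assignments (80) ≤ Written exam (84), so Written exam stays at 84.
Weighted total:
  Final exam 58 × 0.3 = 17.4
  Assignments 80 × 0.08 = 6.4
  Presentations 83 × 0.06 = 4.98
  Written exam 84 × 0.14 = 11.76
  Capstone 52 × 0.08 = 4.16
  Discussion 57 × 0.08 = 4.56
  Reading responses 89 × 0.17 = 15.13
  Homework 58 × 0.09 = 5.22
Sum = 69.61
Bonus assignment: 69.61 + 2 = 71.61
71.61 is ≥ 68.5 and < 83 → Distinction

Distinction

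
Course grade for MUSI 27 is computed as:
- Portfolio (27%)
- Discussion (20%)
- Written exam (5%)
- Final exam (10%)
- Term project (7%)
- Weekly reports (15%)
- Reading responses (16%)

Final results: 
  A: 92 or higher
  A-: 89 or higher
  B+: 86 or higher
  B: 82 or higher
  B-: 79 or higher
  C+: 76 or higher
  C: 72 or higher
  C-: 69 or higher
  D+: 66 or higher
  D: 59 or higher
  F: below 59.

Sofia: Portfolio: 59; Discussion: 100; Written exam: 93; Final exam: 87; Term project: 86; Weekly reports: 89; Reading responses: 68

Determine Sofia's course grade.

B-

Weighted total:
  Portfolio 59 × 0.27 = 15.93
  Discussion 100 × 0.2 = 20
  Written exam 93 × 0.05 = 4.65
  Final exam 87 × 0.1 = 8.7
  Term project 86 × 0.07 = 6.02
  Weekly reports 89 × 0.15 = 13.35
  Reading responses 68 × 0.16 = 10.88
Sum = 79.53
79.53 is ≥ 79 and < 82 → B-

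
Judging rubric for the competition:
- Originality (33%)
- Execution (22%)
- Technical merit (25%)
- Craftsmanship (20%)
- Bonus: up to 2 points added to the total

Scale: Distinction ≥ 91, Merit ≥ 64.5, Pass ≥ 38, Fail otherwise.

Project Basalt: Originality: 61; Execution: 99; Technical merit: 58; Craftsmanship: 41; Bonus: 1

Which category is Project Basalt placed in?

Weighted total:
  Originality 61 × 0.33 = 20.13
  Execution 99 × 0.22 = 21.78
  Technical merit 58 × 0.25 = 14.5
  Craftsmanship 41 × 0.2 = 8.2
Sum = 64.61
Bonus: 64.61 + 1 = 65.61
65.61 is ≥ 64.5 and < 91 → Merit

Merit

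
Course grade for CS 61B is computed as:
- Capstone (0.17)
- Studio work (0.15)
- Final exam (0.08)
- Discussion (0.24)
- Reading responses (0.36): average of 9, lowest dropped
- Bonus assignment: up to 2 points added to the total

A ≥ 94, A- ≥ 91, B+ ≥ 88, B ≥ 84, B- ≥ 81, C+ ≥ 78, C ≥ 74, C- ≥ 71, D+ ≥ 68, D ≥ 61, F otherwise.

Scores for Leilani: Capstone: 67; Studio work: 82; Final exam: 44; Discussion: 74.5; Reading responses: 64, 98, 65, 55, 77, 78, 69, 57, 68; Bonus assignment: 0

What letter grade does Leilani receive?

Reading responses: drop 55 → average of remaining 8 = 576/8 = 72
Weighted total:
  Capstone 67 × 0.17 = 11.39
  Studio work 82 × 0.15 = 12.3
  Final exam 44 × 0.08 = 3.52
  Discussion 74.5 × 0.24 = 17.88
  Reading responses 72 × 0.36 = 25.92
Sum = 71.01
Bonus assignment: 71.01 + 0 = 71.01
71.01 is ≥ 71 and < 74 → C-

C-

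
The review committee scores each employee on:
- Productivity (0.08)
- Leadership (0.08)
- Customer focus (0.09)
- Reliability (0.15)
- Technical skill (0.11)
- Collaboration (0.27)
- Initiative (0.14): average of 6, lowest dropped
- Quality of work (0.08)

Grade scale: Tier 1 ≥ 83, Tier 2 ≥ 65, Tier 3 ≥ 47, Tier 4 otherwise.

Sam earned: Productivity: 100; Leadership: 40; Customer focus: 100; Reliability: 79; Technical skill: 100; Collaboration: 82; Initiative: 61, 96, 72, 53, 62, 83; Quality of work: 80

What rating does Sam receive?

Initiative: drop 53 → average of remaining 5 = 374/5 = 74.8
Weighted total:
  Productivity 100 × 0.08 = 8
  Leadership 40 × 0.08 = 3.2
  Customer focus 100 × 0.09 = 9
  Reliability 79 × 0.15 = 11.85
  Technical skill 100 × 0.11 = 11
  Collaboration 82 × 0.27 = 22.14
  Initiative 74.8 × 0.14 = 10.472
  Quality of work 80 × 0.08 = 6.4
Sum = 82.062
82.062 is ≥ 65 and < 83 → Tier 2

Tier 2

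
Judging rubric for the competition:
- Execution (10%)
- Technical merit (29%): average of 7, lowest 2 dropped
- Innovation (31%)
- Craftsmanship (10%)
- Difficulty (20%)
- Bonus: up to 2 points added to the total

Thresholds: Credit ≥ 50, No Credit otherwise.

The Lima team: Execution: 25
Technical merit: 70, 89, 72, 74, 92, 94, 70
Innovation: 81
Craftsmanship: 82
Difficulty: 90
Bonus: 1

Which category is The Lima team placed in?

Technical merit: drop 70, 70 → average of remaining 5 = 421/5 = 84.2
Weighted total:
  Execution 25 × 0.1 = 2.5
  Technical merit 84.2 × 0.29 = 24.418
  Innovation 81 × 0.31 = 25.11
  Craftsmanship 82 × 0.1 = 8.2
  Difficulty 90 × 0.2 = 18
Sum = 78.228
Bonus: 78.228 + 1 = 79.228
79.228 ≥ 50 → Credit

Credit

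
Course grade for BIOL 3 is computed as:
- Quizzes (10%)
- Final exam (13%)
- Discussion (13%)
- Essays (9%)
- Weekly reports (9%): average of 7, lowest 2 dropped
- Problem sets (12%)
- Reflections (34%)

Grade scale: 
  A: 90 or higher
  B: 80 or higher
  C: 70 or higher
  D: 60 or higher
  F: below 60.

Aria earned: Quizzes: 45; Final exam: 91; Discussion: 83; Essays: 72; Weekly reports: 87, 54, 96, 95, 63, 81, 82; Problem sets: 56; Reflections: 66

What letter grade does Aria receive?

C

Weekly reports: drop 54, 63 → average of remaining 5 = 441/5 = 88.2
Weighted total:
  Quizzes 45 × 0.1 = 4.5
  Final exam 91 × 0.13 = 11.83
  Discussion 83 × 0.13 = 10.79
  Essays 72 × 0.09 = 6.48
  Weekly reports 88.2 × 0.09 = 7.938
  Problem sets 56 × 0.12 = 6.72
  Reflections 66 × 0.34 = 22.44
Sum = 70.698
70.698 is ≥ 70 and < 80 → C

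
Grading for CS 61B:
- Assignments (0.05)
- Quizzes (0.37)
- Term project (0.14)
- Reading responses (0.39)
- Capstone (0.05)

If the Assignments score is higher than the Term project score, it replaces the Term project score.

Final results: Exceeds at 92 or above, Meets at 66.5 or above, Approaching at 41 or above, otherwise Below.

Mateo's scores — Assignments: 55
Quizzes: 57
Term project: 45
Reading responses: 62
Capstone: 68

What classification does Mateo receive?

Approaching

Assignments (55) > Term project (45), so Term project counts as 55.
Weighted total:
  Assignments 55 × 0.05 = 2.75
  Quizzes 57 × 0.37 = 21.09
  Term project 55 × 0.14 = 7.7
  Reading responses 62 × 0.39 = 24.18
  Capstone 68 × 0.05 = 3.4
Sum = 59.12
59.12 is ≥ 41 and < 66.5 → Approaching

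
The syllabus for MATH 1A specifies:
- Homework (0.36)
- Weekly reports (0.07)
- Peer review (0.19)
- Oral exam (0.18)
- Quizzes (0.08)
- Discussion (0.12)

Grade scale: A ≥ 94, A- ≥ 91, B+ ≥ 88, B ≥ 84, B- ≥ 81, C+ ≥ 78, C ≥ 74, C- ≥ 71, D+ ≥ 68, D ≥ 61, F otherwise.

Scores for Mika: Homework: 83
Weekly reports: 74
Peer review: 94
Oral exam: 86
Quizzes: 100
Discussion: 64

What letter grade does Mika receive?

Weighted total:
  Homework 83 × 0.36 = 29.88
  Weekly reports 74 × 0.07 = 5.18
  Peer review 94 × 0.19 = 17.86
  Oral exam 86 × 0.18 = 15.48
  Quizzes 100 × 0.08 = 8
  Discussion 64 × 0.12 = 7.68
Sum = 84.08
84.08 is ≥ 84 and < 88 → B

B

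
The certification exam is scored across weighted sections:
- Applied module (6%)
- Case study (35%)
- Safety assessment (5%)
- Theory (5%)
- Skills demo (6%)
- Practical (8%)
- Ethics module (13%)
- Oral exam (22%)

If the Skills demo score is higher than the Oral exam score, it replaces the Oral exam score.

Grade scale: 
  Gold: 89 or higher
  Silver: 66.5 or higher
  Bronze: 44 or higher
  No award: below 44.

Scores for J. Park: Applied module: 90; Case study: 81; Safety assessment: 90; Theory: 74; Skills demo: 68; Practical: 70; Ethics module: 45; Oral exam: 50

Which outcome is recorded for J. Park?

Silver

Skills demo (68) > Oral exam (50), so Oral exam counts as 68.
Weighted total:
  Applied module 90 × 0.06 = 5.4
  Case study 81 × 0.35 = 28.35
  Safety assessment 90 × 0.05 = 4.5
  Theory 74 × 0.05 = 3.7
  Skills demo 68 × 0.06 = 4.08
  Practical 70 × 0.08 = 5.6
  Ethics module 45 × 0.13 = 5.85
  Oral exam 68 × 0.22 = 14.96
Sum = 72.44
72.44 is ≥ 66.5 and < 89 → Silver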